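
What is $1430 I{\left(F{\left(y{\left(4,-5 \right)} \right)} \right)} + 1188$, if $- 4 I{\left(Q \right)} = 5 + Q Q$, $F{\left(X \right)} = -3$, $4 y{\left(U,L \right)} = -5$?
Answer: $-3817$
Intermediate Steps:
$y{\left(U,L \right)} = - \frac{5}{4}$ ($y{\left(U,L \right)} = \frac{1}{4} \left(-5\right) = - \frac{5}{4}$)
$I{\left(Q \right)} = - \frac{5}{4} - \frac{Q^{2}}{4}$ ($I{\left(Q \right)} = - \frac{5 + Q Q}{4} = - \frac{5 + Q^{2}}{4} = - \frac{5}{4} - \frac{Q^{2}}{4}$)
$1430 I{\left(F{\left(y{\left(4,-5 \right)} \right)} \right)} + 1188 = 1430 \left(- \frac{5}{4} - \frac{\left(-3\right)^{2}}{4}\right) + 1188 = 1430 \left(- \frac{5}{4} - \frac{9}{4}\right) + 1188 = 1430 \left(- \frac{7}{2}\right) + 1188 = -5005 + 1188 = -3817$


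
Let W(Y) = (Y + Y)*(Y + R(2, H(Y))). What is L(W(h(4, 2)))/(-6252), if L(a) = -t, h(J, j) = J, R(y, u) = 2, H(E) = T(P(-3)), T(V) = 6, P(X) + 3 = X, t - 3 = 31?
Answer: 17/3126 ≈ 0.0054383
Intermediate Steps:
t = 34 (t = 3 + 31 = 34)
P(X) = -3 + X
H(E) = 6
W(Y) = 2*Y*(2 + Y) (W(Y) = (Y + Y)*(Y + 2) = (2*Y)*(2 + Y) = 2*Y*(2 + Y))
L(a) = -34 (L(a) = -1*34 = -34)
L(W(h(4, 2)))/(-6252) = -34/(-6252) = -34*(-1/6252) = 17/3126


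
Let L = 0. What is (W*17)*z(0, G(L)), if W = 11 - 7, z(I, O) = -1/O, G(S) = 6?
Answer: -34/3 ≈ -11.333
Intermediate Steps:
W = 4
(W*17)*z(0, G(L)) = (4*17)*(-1/6) = 68*(-1*1/6) = 68*(-1/6) = -34/3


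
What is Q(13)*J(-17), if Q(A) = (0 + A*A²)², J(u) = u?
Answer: -82055753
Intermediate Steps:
Q(A) = A⁶ (Q(A) = (0 + A³)² = (A³)² = A⁶)
Q(13)*J(-17) = 13⁶*(-17) = 4826809*(-17) = -82055753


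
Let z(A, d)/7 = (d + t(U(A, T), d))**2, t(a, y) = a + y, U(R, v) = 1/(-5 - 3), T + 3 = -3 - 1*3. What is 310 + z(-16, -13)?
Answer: 325607/64 ≈ 5087.6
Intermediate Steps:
T = -9 (T = -3 + (-3 - 1*3) = -3 + (-3 - 3) = -3 - 6 = -9)
U(R, v) = -1/8 (U(R, v) = 1/(-8) = -1/8)
z(A, d) = 7*(-1/8 + 2*d)**2 (z(A, d) = 7*(d + (-1/8 + d))**2 = 7*(-1/8 + 2*d)**2)
310 + z(-16, -13) = 310 + 7*(-1 + 16*(-13))**2/64 = 310 + 7*(-1 - 208)**2/64 = 310 + (7/64)*(-209)**2 = 310 + (7/64)*43681 = 310 + 305767/64 = 325607/64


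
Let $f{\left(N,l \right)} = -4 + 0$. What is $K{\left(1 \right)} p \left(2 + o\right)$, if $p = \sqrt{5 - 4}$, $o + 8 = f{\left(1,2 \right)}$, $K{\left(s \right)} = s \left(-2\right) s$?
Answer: $20$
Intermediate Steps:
$K{\left(s \right)} = - 2 s^{2}$ ($K{\left(s \right)} = - 2 s s = - 2 s^{2}$)
$f{\left(N,l \right)} = -4$
$o = -12$ ($o = -8 - 4 = -12$)
$p = 1$ ($p = \sqrt{1} = 1$)
$K{\left(1 \right)} p \left(2 + o\right) = - 2 \cdot 1^{2} \cdot 1 \left(2 - 12\right) = \left(-2\right) 1 \cdot 1 \left(-10\right) = \left(-2\right) 1 \left(-10\right) = \left(-2\right) \left(-10\right) = 20$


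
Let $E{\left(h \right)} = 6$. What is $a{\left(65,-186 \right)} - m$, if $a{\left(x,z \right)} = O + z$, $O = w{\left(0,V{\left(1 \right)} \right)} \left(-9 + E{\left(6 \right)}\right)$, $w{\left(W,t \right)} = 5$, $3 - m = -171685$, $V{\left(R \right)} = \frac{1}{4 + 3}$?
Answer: $-171889$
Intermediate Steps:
$V{\left(R \right)} = \frac{1}{7}$
$m = 171688$ ($m = 3 - -171685 = 3 + 171685 = 171688$)
$O = -15$ ($O = 5 \left(-9 + 6\right) = 5 \left(-3\right) = -15$)
$a{\left(x,z \right)} = -15 + z$
$a{\left(65,-186 \right)} - m = \left(-15 - 186\right) - 171688 = -201 - 171688 = -171889$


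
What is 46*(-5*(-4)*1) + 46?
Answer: 966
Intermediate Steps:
46*(-5*(-4)*1) + 46 = 46*(20*1) + 46 = 46*20 + 46 = 920 + 46 = 966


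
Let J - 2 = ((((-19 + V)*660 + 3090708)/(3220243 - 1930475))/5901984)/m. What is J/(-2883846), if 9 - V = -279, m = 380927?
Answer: -241640728176218929/348427323693841770012096 ≈ -6.9352e-7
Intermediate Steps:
V = 288 (V = 9 - 1*(-279) = 9 + 279 = 288)
J = 241640728176218929/120820364088041376 (J = 2 + ((((-19 + 288)*660 + 3090708)/(3220243 - 1930475))/5901984)/380927 = 2 + (((269*660 + 3090708)/1289768)*(1/5901984))*(1/380927) = 2 + (((177540 + 3090708)*(1/1289768))*(1/5901984))*(1/380927) = 2 + ((3268248*(1/1289768))*(1/5901984))*(1/380927) = 2 + ((408531/161221)*(1/5901984))*(1/380927) = 2 + (136177/317174587488)*(1/380927) = 2 + 136177/120820364088041376 = 241640728176218929/120820364088041376 ≈ 2.0000)
J/(-2883846) = (241640728176218929/120820364088041376)/(-2883846) = (241640728176218929/120820364088041376)*(-1/2883846) = -241640728176218929/348427323693841770012096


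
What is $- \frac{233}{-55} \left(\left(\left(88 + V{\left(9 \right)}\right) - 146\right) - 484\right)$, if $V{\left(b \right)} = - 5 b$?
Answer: $- \frac{136771}{55} \approx -2486.7$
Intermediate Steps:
$- \frac{233}{-55} \left(\left(\left(88 + V{\left(9 \right)}\right) - 146\right) - 484\right) = - \frac{233}{-55} \left(\left(\left(88 - 45\right) - 146\right) - 484\right) = \left(-233\right) \left(- \frac{1}{55}\right) \left(\left(\left(88 - 45\right) - 146\right) - 484\right) = \frac{233 \left(\left(43 - 146\right) - 484\right)}{55} = \frac{233 \left(-103 - 484\right)}{55} = \frac{233}{55} \left(-587\right) = - \frac{136771}{55}$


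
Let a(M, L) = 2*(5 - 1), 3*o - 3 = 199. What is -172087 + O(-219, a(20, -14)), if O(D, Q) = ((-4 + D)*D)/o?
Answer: -34615063/202 ≈ -1.7136e+5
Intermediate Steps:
o = 202/3 (o = 1 + (⅓)*199 = 1 + 199/3 = 202/3 ≈ 67.333)
a(M, L) = 8 (a(M, L) = 2*4 = 8)
O(D, Q) = 3*D*(-4 + D)/202 (O(D, Q) = ((-4 + D)*D)/(202/3) = (D*(-4 + D))*(3/202) = 3*D*(-4 + D)/202)
-172087 + O(-219, a(20, -14)) = -172087 + (3/202)*(-219)*(-4 - 219) = -172087 + (3/202)*(-219)*(-223) = -172087 + 146511/202 = -34615063/202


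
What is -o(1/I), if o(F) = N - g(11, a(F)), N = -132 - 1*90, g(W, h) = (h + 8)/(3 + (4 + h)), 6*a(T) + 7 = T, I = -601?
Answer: 2347094/10517 ≈ 223.17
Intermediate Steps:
a(T) = -7/6 + T/6
g(W, h) = (8 + h)/(7 + h)
N = -222 (N = -132 - 90 = -222)
o(F) = -222 - (41/6 + F/6)/(35/6 + F/6) (o(F) = -222 - (8 + (-7/6 + F/6))/(7 + (-7/6 + F/6)) = -222 - (41/6 + F/6)/(35/6 + F/6))
-o(1/I) = -(-7811 - 223/(-601))/(35 + 1/(-601)) = -(-7811 - 223*(-1/601))/(35 - 1/601) = -(-7811 + 223/601)/21034/601 = -601*(-4694188)/(21034*601) = -1*(-2347094/10517) = 2347094/10517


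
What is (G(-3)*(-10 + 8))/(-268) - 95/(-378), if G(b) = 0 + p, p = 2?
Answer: 6743/25326 ≈ 0.26625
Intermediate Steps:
G(b) = 2 (G(b) = 0 + 2 = 2)
(G(-3)*(-10 + 8))/(-268) - 95/(-378) = (2*(-10 + 8))/(-268) - 95/(-378) = (2*(-2))*(-1/268) - 95*(-1/378) = -4*(-1/268) + 95/378 = 1/67 + 95/378 = 6743/25326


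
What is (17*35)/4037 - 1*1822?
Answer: -7354819/4037 ≈ -1821.9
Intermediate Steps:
(17*35)/4037 - 1*1822 = 595*(1/4037) - 1822 = 595/4037 - 1822 = -7354819/4037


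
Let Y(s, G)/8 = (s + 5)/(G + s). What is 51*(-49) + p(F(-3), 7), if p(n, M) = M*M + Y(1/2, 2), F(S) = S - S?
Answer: -12162/5 ≈ -2432.4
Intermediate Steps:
F(S) = 0
Y(s, G) = 8*(5 + s)/(G + s) (Y(s, G) = 8*((s + 5)/(G + s)) = 8*((5 + s)/(G + s)) = 8*(5 + s)/(G + s))
p(n, M) = 88/5 + M² (p(n, M) = M*M + 8*(5 + 1/2)/(2 + 1/2) = M² + 8*(5 + ½)/(2 + ½) = M² + 8*(11/2)/(5/2) = M² + 8*(⅖)*(11/2) = M² + 88/5 = 88/5 + M²)
51*(-49) + p(F(-3), 7) = 51*(-49) + (88/5 + 7²) = -2499 + (88/5 + 49) = -2499 + 333/5 = -12162/5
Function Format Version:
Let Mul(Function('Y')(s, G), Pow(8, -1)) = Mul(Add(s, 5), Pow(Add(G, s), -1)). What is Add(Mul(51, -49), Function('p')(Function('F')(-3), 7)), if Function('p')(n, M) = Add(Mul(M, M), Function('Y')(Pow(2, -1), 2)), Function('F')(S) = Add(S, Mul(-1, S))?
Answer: Rational(-12162, 5) ≈ -2432.4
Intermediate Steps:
Function('F')(S) = 0
Function('Y')(s, G) = Mul(8, Pow(Add(G, s), -1), Add(5, s)) (Function('Y')(s, G) = Mul(8, Mul(Add(s, 5), Pow(Add(G, s), -1))) = Mul(8, Mul(Add(5, s), Pow(Add(G, s), -1))) = Mul(8, Mul(Pow(Add(G, s), -1), Add(5, s))) = Mul(8, Pow(Add(G, s), -1), Add(5, s)))
Function('p')(n, M) = Add(Rational(88, 5), Pow(M, 2)) (Function('p')(n, M) = Add(Mul(M, M), Mul(8, Pow(Add(2, Pow(2, -1)), -1), Add(5, Pow(2, -1)))) = Add(Pow(M, 2), Mul(8, Pow(Add(2, Rational(1, 2)), -1), Add(5, Rational(1, 2)))) = Add(Pow(M, 2), Mul(8, Pow(Rational(5, 2), -1), Rational(11, 2))) = Add(Pow(M, 2), Mul(8, Rational(2, 5), Rational(11, 2))) = Add(Pow(M, 2), Rational(88, 5)) = Add(Rational(88, 5), Pow(M, 2)))
Add(Mul(51, -49), Function('p')(Function('F')(-3), 7)) = Add(Mul(51, -49), Add(Rational(88, 5), Pow(7, 2))) = Add(-2499, Add(Rational(88, 5), 49)) = Add(-2499, Rational(333, 5)) = Rational(-12162, 5)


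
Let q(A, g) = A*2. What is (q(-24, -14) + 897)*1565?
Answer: 1328685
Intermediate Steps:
q(A, g) = 2*A
(q(-24, -14) + 897)*1565 = (2*(-24) + 897)*1565 = (-48 + 897)*1565 = 849*1565 = 1328685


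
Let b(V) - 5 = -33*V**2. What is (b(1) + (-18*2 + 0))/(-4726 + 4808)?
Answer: -32/41 ≈ -0.78049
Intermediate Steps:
b(V) = 5 - 33*V**2
(b(1) + (-18*2 + 0))/(-4726 + 4808) = ((5 - 33*1**2) + (-18*2 + 0))/(-4726 + 4808) = ((5 - 33*1) + (-36 + 0))/82 = ((5 - 33) - 36)*(1/82) = (-28 - 36)*(1/82) = -64*1/82 = -32/41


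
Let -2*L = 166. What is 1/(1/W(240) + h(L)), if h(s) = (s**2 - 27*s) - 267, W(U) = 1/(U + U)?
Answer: 1/9343 ≈ 0.00010703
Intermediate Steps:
W(U) = 1/(2*U)
L = -83 (L = -1/2*166 = -83)
h(s) = -267 + s**2 - 27*s
1/(1/W(240) + h(L)) = 1/(1/((1/2)/240) + (-267 + (-83)**2 - 27*(-83))) = 1/(1/((1/2)*(1/240)) + (-267 + 6889 + 2241)) = 1/(1/(1/480) + 8863) = 1/(480 + 8863) = 1/9343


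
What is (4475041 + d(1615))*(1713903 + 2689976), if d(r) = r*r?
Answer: 31193846388814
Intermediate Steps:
d(r) = r²
(4475041 + d(1615))*(1713903 + 2689976) = (4475041 + 1615²)*(1713903 + 2689976) = (4475041 + 2608225)*4403879 = 7083266*4403879 = 31193846388814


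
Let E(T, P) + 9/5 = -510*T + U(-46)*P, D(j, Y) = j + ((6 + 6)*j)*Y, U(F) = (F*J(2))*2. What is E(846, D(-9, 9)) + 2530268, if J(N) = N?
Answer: 11396551/5 ≈ 2.2793e+6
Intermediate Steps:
U(F) = 4*F (U(F) = (F*2)*2 = (2*F)*2 = 4*F)
D(j, Y) = j + 12*Y*j (D(j, Y) = j + (12*j)*Y = j + 12*Y*j)
E(T, P) = -9/5 - 510*T - 184*P (E(T, P) = -9/5 + (-510*T + (4*(-46))*P) = -9/5 + (-510*T - 184*P) = -9/5 - 510*T - 184*P)
E(846, D(-9, 9)) + 2530268 = (-9/5 - 510*846 - (-1656)*(1 + 12*9)) + 2530268 = (-9/5 - 431460 - (-1656)*(1 + 108)) + 2530268 = (-9/5 - 431460 - (-1656)*109) + 2530268 = (-9/5 - 431460 - 184*(-981)) + 2530268 = (-9/5 - 431460 + 180504) + 2530268 = -1254789/5 + 2530268 = 11396551/5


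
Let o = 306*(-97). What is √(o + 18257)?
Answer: 5*I*√457 ≈ 106.89*I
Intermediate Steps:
o = -29682
√(o + 18257) = √(-29682 + 18257) = √(-11425) = 5*I*√457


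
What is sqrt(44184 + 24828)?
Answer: 18*sqrt(213) ≈ 262.70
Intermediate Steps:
sqrt(44184 + 24828) = sqrt(69012) = 18*sqrt(213)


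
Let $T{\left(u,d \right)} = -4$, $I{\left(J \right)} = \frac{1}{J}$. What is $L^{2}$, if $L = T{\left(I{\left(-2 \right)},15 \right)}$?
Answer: $16$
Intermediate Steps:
$L = -4$
$L^{2} = \left(-4\right)^{2} = 16$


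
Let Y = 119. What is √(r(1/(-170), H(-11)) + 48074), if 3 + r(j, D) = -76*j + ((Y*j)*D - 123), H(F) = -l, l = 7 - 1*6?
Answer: √55429214/34 ≈ 218.97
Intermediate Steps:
l = 1 (l = 7 - 6 = 1)
H(F) = -1 (H(F) = -1*1 = -1)
r(j, D) = -126 - 76*j + 119*D*j (r(j, D) = -3 + (-76*j + ((119*j)*D - 123)) = -3 + (-76*j + (119*D*j - 123)) = -3 + (-76*j + (-123 + 119*D*j)) = -3 + (-123 - 76*j + 119*D*j) = -126 - 76*j + 119*D*j)
√(r(1/(-170), H(-11)) + 48074) = √((-126 - 76/(-170) + 119*(-1)/(-170)) + 48074) = √((-126 - 76*(-1/170) + 119*(-1)*(-1/170)) + 48074) = √((-126 + 38/85 + 7/10) + 48074) = √(-4245/34 + 48074) = √(1630271/34) = √55429214/34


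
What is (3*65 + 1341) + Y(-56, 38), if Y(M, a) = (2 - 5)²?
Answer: 1545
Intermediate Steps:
Y(M, a) = 9 (Y(M, a) = (-3)² = 9)
(3*65 + 1341) + Y(-56, 38) = (3*65 + 1341) + 9 = (195 + 1341) + 9 = 1536 + 9 = 1545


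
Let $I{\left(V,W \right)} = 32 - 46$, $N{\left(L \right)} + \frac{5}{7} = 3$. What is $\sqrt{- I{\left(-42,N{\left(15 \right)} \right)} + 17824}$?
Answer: $3 \sqrt{1982} \approx 133.56$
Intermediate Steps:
$N{\left(L \right)} = \frac{16}{7}$ ($N{\left(L \right)} = - \frac{5}{7} + 3 = \frac{16}{7}$)
$I{\left(V,W \right)} = -14$
$\sqrt{- I{\left(-42,N{\left(15 \right)} \right)} + 17824} = \sqrt{\left(-1\right) \left(-14\right) + 17824} = \sqrt{14 + 17824} = \sqrt{17838} = 3 \sqrt{1982}$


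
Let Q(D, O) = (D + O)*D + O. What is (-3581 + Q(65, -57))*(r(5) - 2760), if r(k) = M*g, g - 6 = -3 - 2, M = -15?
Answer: 8652450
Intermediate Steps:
g = 1 (g = 6 + (-3 - 2) = 6 - 5 = 1)
Q(D, O) = O + D*(D + O) (Q(D, O) = D*(D + O) + O = O + D*(D + O))
r(k) = -15 (r(k) = -15*1 = -15)
(-3581 + Q(65, -57))*(r(5) - 2760) = (-3581 + (-57 + 65² + 65*(-57)))*(-15 - 2760) = (-3581 + (-57 + 4225 - 3705))*(-2775) = (-3581 + 463)*(-2775) = -3118*(-2775) = 8652450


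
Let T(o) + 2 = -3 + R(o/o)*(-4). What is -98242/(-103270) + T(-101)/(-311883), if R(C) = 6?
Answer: 15321502258/16104078705 ≈ 0.95140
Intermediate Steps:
T(o) = -29 (T(o) = -2 + (-3 + 6*(-4)) = -2 + (-3 - 24) = -2 - 27 = -29)
-98242/(-103270) + T(-101)/(-311883) = -98242/(-103270) - 29/(-311883) = -98242*(-1/103270) - 29*(-1/311883) = 49121/51635 + 29/311883 = 15321502258/16104078705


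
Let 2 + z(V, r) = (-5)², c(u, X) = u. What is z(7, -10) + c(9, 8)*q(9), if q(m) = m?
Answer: 104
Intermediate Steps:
z(V, r) = 23 (z(V, r) = -2 + (-5)² = -2 + 25 = 23)
z(7, -10) + c(9, 8)*q(9) = 23 + 9*9 = 23 + 81 = 104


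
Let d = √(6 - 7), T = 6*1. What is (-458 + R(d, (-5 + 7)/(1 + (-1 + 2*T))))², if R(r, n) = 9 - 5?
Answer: 206116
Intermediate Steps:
T = 6
d = I (d = √(-1) = I ≈ 1.0*I)
R(r, n) = 4
(-458 + R(d, (-5 + 7)/(1 + (-1 + 2*T))))² = (-458 + 4)² = (-454)² = 206116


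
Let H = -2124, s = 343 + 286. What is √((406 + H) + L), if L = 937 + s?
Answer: 2*I*√38 ≈ 12.329*I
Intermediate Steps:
s = 629
L = 1566 (L = 937 + 629 = 1566)
√((406 + H) + L) = √((406 - 2124) + 1566) = √(-1718 + 1566) = √(-152) = 2*I*√38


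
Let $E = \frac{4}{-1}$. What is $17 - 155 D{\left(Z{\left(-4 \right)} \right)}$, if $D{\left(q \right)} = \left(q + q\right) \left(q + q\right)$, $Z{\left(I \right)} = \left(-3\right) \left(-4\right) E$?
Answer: $-1428463$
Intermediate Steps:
$E = -4$ ($E = 4 \left(-1\right) = -4$)
$Z{\left(I \right)} = -48$ ($Z{\left(I \right)} = \left(-3\right) \left(-4\right) \left(-4\right) = 12 \left(-4\right) = -48$)
$D{\left(q \right)} = 4 q^{2}$ ($D{\left(q \right)} = 2 q 2 q = 4 q^{2}$)
$17 - 155 D{\left(Z{\left(-4 \right)} \right)} = 17 - 155 \cdot 4 \left(-48\right)^{2} = 17 - 155 \cdot 4 \cdot 2304 = 17 - 1428480 = -1428463$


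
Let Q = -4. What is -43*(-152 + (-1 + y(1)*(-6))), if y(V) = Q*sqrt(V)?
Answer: 5547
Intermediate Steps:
y(V) = -4*sqrt(V)
-43*(-152 + (-1 + y(1)*(-6))) = -43*(-152 + (-1 - 4*sqrt(1)*(-6))) = -43*(-152 + (-1 - 4*1*(-6))) = -43*(-152 + (-1 - 4*(-6))) = -43*(-152 + (-1 + 24)) = -43*(-152 + 23) = -43*(-129) = 5547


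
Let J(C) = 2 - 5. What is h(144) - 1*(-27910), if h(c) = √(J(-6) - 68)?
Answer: 27910 + I*√71 ≈ 27910.0 + 8.4261*I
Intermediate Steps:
J(C) = -3
h(c) = I*√71 (h(c) = √(-3 - 68) = √(-71) = I*√71)
h(144) - 1*(-27910) = I*√71 - 1*(-27910) = I*√71 + 27910 = 27910 + I*√71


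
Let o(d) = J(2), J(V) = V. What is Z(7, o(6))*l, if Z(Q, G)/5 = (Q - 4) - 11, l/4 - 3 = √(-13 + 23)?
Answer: -480 - 160*√10 ≈ -985.96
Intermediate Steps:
l = 12 + 4*√10 (l = 12 + 4*√(-13 + 23) = 12 + 4*√10 ≈ 24.649)
o(d) = 2
Z(Q, G) = -75 + 5*Q (Z(Q, G) = 5*((Q - 4) - 11) = 5*((-4 + Q) - 11) = 5*(-15 + Q) = -75 + 5*Q)
Z(7, o(6))*l = (-75 + 5*7)*(12 + 4*√10) = (-75 + 35)*(12 + 4*√10) = -40*(12 + 4*√10) = -480 - 160*√10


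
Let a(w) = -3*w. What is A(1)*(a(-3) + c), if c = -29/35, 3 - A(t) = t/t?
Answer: 572/35 ≈ 16.343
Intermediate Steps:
A(t) = 2 (A(t) = 3 - t/t = 3 - 1*1 = 3 - 1 = 2)
c = -29/35 (c = -29*1/35 = -29/35 ≈ -0.82857)
A(1)*(a(-3) + c) = 2*(-3*(-3) - 29/35) = 2*(9 - 29/35) = 2*(286/35) = 572/35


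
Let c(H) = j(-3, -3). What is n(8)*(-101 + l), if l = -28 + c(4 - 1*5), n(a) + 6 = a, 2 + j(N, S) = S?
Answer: -268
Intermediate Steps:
j(N, S) = -2 + S
n(a) = -6 + a
c(H) = -5 (c(H) = -2 - 3 = -5)
l = -33 (l = -28 - 5 = -33)
n(8)*(-101 + l) = (-6 + 8)*(-101 - 33) = 2*(-134) = -268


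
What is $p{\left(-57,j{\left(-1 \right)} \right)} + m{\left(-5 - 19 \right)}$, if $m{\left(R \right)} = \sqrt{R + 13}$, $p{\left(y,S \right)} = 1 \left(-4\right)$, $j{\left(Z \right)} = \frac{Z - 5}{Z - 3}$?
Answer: $-4 + i \sqrt{11} \approx -4.0 + 3.3166 i$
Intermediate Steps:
$j{\left(Z \right)} = \frac{-5 + Z}{-3 + Z}$
$p{\left(y,S \right)} = -4$
$m{\left(R \right)} = \sqrt{13 + R}$
$p{\left(-57,j{\left(-1 \right)} \right)} + m{\left(-5 - 19 \right)} = -4 + \sqrt{13 - 24} = -4 + \sqrt{-11} = -4 + i \sqrt{11}$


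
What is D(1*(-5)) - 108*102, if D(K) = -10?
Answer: -11026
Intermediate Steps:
D(1*(-5)) - 108*102 = -10 - 108*102 = -10 - 11016 = -11026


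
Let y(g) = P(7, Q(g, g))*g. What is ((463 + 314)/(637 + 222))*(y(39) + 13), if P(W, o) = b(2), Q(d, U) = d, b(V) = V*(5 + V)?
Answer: 434343/859 ≈ 505.64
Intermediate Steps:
P(W, o) = 14 (P(W, o) = 2*(5 + 2) = 2*7 = 14)
y(g) = 14*g
((463 + 314)/(637 + 222))*(y(39) + 13) = ((463 + 314)/(637 + 222))*(14*39 + 13) = (777/859)*(546 + 13) = (777*(1/859))*559 = (777/859)*559 = 434343/859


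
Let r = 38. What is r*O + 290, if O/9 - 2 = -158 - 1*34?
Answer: -64690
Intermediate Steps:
O = -1710 (O = 18 + 9*(-158 - 1*34) = 18 + 9*(-158 - 34) = 18 + 9*(-192) = 18 - 1728 = -1710)
r*O + 290 = 38*(-1710) + 290 = -64980 + 290 = -64690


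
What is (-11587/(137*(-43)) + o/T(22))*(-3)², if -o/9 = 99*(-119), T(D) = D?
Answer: 511258707/11782 ≈ 43393.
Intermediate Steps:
o = 106029 (o = -891*(-119) = -9*(-11781) = 106029)
(-11587/(137*(-43)) + o/T(22))*(-3)² = (-11587/(137*(-43)) + 106029/22)*(-3)² = (-11587/(-5891) + 106029*(1/22))*9 = (-11587*(-1/5891) + 9639/2)*9 = (11587/5891 + 9639/2)*9 = (56806523/11782)*9 = 511258707/11782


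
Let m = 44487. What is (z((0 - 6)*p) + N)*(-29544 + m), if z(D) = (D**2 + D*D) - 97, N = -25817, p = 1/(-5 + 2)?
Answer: -387113358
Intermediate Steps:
p = -1/3 (p = 1/(-3) = -1/3 ≈ -0.33333)
z(D) = -97 + 2*D**2 (z(D) = (D**2 + D**2) - 97 = 2*D**2 - 97 = -97 + 2*D**2)
(z((0 - 6)*p) + N)*(-29544 + m) = ((-97 + 2*((0 - 6)*(-1/3))**2) - 25817)*(-29544 + 44487) = ((-97 + 2*(-6*(-1/3))**2) - 25817)*14943 = ((-97 + 2*2**2) - 25817)*14943 = ((-97 + 2*4) - 25817)*14943 = ((-97 + 8) - 25817)*14943 = (-89 - 25817)*14943 = -25906*14943 = -387113358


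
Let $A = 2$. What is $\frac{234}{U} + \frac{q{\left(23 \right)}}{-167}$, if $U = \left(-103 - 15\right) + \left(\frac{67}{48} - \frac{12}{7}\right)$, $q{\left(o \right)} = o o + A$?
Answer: $- \frac{34240113}{6639085} \approx -5.1574$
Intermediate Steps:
$q{\left(o \right)} = 2 + o^{2}$ ($q{\left(o \right)} = o o + 2 = o^{2} + 2 = 2 + o^{2}$)
$U = - \frac{39755}{336}$ ($U = -118 + \left(67 \cdot \frac{1}{48} - \frac{12}{7}\right) = -118 + \left(\frac{67}{48} - \frac{12}{7}\right) = -118 - \frac{107}{336} = - \frac{39755}{336} \approx -118.32$)
$\frac{234}{U} + \frac{q{\left(23 \right)}}{-167} = \frac{234}{- \frac{39755}{336}} + \frac{2 + 23^{2}}{-167} = 234 \left(- \frac{336}{39755}\right) + \left(2 + 529\right) \left(- \frac{1}{167}\right) = - \frac{78624}{39755} + 531 \left(- \frac{1}{167}\right) = - \frac{78624}{39755} - \frac{531}{167} = - \frac{34240113}{6639085}$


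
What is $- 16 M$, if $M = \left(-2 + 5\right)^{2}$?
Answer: $-144$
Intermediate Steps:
$M = 9$ ($M = 3^{2} = 9$)
$- 16 M = \left(-16\right) 9 = -144$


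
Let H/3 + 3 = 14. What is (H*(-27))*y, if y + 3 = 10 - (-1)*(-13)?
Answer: 5346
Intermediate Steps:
H = 33 (H = -9 + 3*14 = -9 + 42 = 33)
y = -6 (y = -3 + (10 - (-1)*(-13)) = -3 + (10 - 1*13) = -3 + (10 - 13) = -3 - 3 = -6)
(H*(-27))*y = (33*(-27))*(-6) = -891*(-6) = 5346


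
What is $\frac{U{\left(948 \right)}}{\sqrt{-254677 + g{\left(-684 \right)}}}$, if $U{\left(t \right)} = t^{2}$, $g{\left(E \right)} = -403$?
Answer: $- \frac{224676 i \sqrt{63770}}{31885} \approx - 1779.4 i$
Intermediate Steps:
$\frac{U{\left(948 \right)}}{\sqrt{-254677 + g{\left(-684 \right)}}} = \frac{948^{2}}{\sqrt{-254677 - 403}} = \frac{898704}{\sqrt{-255080}} = \frac{898704}{2 i \sqrt{63770}} = 898704 \left(- \frac{i \sqrt{63770}}{127540}\right) = - \frac{224676 i \sqrt{63770}}{31885}$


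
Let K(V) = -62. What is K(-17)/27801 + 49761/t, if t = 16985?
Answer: 1382352491/472199985 ≈ 2.9275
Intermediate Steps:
K(-17)/27801 + 49761/t = -62/27801 + 49761/16985 = 1382352491/472199985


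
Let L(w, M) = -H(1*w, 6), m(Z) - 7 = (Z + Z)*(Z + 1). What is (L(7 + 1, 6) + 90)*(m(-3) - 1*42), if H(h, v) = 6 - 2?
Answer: -1978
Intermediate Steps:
m(Z) = 7 + 2*Z*(1 + Z) (m(Z) = 7 + (Z + Z)*(Z + 1) = 7 + (2*Z)*(1 + Z) = 7 + 2*Z*(1 + Z))
H(h, v) = 4
L(w, M) = -4 (L(w, M) = -1*4 = -4)
(L(7 + 1, 6) + 90)*(m(-3) - 1*42) = (-4 + 90)*((7 + 2*(-3) + 2*(-3)²) - 1*42) = 86*((7 - 6 + 2*9) - 42) = 86*((7 - 6 + 18) - 42) = 86*(19 - 42) = 86*(-23) = -1978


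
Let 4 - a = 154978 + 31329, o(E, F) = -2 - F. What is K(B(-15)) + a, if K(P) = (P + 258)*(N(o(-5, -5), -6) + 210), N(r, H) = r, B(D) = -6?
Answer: -132627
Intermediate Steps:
K(P) = 54954 + 213*P (K(P) = (P + 258)*((-2 - 1*(-5)) + 210) = (258 + P)*((-2 + 5) + 210) = (258 + P)*(3 + 210) = (258 + P)*213 = 54954 + 213*P)
a = -186303 (a = 4 - (154978 + 31329) = 4 - 1*186307 = 4 - 186307 = -186303)
K(B(-15)) + a = (54954 + 213*(-6)) - 186303 = (54954 - 1278) - 186303 = 53676 - 186303 = -132627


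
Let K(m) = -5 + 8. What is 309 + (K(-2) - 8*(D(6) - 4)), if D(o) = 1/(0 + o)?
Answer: 1028/3 ≈ 342.67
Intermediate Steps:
D(o) = 1/o
K(m) = 3
309 + (K(-2) - 8*(D(6) - 4)) = 309 + (3 - 8*(1/6 - 4)) = 309 + (3 - 8*(⅙ - 4)) = 309 + (3 - 8*(-23)/6) = 309 + (3 - 1*(-92/3)) = 309 + (3 + 92/3) = 309 + 101/3 = 1028/3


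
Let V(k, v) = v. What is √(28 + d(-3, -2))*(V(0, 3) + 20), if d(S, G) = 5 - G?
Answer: 23*√35 ≈ 136.07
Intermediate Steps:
√(28 + d(-3, -2))*(V(0, 3) + 20) = √(28 + (5 - 1*(-2)))*(3 + 20) = √(28 + (5 + 2))*23 = √(28 + 7)*23 = √35*23 = 23*√35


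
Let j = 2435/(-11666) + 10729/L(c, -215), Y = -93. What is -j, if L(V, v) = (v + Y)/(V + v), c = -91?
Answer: -4787448913/449141 ≈ -10659.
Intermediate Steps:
L(V, v) = (-93 + v)/(V + v) (L(V, v) = (v - 93)/(V + v) = (-93 + v)/(V + v))
j = 4787448913/449141 (j = 2435/(-11666) + 10729/(((-93 - 215)/(-91 - 215))) = 2435*(-1/11666) + 10729/((-308/(-306))) = -2435/11666 + 10729/((-1/306*(-308))) = -2435/11666 + 10729/(154/153) = -2435/11666 + 10729*(153/154) = -2435/11666 + 1641537/154 = 4787448913/449141 ≈ 10659.)
-j = -1*4787448913/449141 = -4787448913/449141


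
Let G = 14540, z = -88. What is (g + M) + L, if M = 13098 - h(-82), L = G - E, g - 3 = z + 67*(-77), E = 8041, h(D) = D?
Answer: 14435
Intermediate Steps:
g = -5244 (g = 3 + (-88 + 67*(-77)) = 3 + (-88 - 5159) = 3 - 5247 = -5244)
L = 6499 (L = 14540 - 1*8041 = 14540 - 8041 = 6499)
M = 13180 (M = 13098 - 1*(-82) = 13098 + 82 = 13180)
(g + M) + L = (-5244 + 13180) + 6499 = 7936 + 6499 = 14435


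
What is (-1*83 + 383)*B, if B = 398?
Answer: 119400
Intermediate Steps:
(-1*83 + 383)*B = (-1*83 + 383)*398 = (-83 + 383)*398 = 300*398 = 119400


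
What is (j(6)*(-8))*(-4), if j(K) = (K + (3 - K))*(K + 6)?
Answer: 1152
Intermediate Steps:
j(K) = 18 + 3*K (j(K) = 3*(6 + K) = 18 + 3*K)
(j(6)*(-8))*(-4) = ((18 + 3*6)*(-8))*(-4) = ((18 + 18)*(-8))*(-4) = (36*(-8))*(-4) = -288*(-4) = 1152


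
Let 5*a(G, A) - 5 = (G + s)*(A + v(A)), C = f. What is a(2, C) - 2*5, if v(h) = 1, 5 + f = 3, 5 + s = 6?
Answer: -48/5 ≈ -9.6000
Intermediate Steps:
s = 1 (s = -5 + 6 = 1)
f = -2 (f = -5 + 3 = -2)
C = -2
a(G, A) = 1 + (1 + A)*(1 + G)/5 (a(G, A) = 1 + ((G + 1)*(A + 1))/5 = 1 + ((1 + G)*(1 + A))/5 = 1 + ((1 + A)*(1 + G))/5 = 1 + (1 + A)*(1 + G)/5)
a(2, C) - 2*5 = (6/5 + (1/5)*(-2) + (1/5)*2 + (1/5)*(-2)*2) - 2*5 = (6/5 - 2/5 + 2/5 - 4/5) - 10 = 2/5 - 10 = -48/5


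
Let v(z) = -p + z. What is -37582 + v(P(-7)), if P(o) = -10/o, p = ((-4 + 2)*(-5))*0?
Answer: -263064/7 ≈ -37581.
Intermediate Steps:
p = 0 (p = -2*(-5)*0 = 10*0 = 0)
v(z) = z (v(z) = -1*0 + z = 0 + z = z)
-37582 + v(P(-7)) = -37582 - 10/(-7) = -37582 - 10*(-⅐) = -37582 + 10/7 = -263064/7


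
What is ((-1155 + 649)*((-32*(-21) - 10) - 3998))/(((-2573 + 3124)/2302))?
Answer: 3885812832/551 ≈ 7.0523e+6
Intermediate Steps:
((-1155 + 649)*((-32*(-21) - 10) - 3998))/(((-2573 + 3124)/2302)) = (-506*((672 - 10) - 3998))/((551*(1/2302))) = (-506*(662 - 3998))/(551/2302) = -506*(-3336)*(2302/551) = 1688016*(2302/551) = 3885812832/551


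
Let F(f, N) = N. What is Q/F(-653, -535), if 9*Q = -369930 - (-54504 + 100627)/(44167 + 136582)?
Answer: 66864523693/870306435 ≈ 76.829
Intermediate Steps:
Q = -66864523693/1626741 (Q = (-369930 - (-54504 + 100627)/(44167 + 136582))/9 = (-369930 - 46123/180749)/9 = (1/9)*(-66864523693/180749) = -66864523693/1626741 ≈ -41103.)
Q/F(-653, -535) = -66864523693/1626741/(-535) = -66864523693/1626741*(-1/535) = 66864523693/870306435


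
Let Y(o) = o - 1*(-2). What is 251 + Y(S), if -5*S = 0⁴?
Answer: 253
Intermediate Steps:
S = 0 (S = -⅕*0⁴ = -⅕*0 = 0)
Y(o) = 2 + o (Y(o) = o + 2 = 2 + o)
251 + Y(S) = 251 + (2 + 0) = 251 + 2 = 253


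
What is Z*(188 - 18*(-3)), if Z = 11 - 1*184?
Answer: -41866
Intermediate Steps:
Z = -173 (Z = 11 - 184 = -173)
Z*(188 - 18*(-3)) = -173*(188 - 18*(-3)) = -173*(188 + 54) = -173*242 = -41866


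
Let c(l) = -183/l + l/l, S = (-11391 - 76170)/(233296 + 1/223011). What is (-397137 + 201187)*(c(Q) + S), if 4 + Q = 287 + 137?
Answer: -26970344460802985/728386039598 ≈ -37028.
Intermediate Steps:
S = -19527066171/52027574257 (S = -87561/(233296 + 1/223011) = -87561/52027574257/223011 = -87561*223011/52027574257 = -19527066171/52027574257 ≈ -0.37532)
Q = 420 (Q = -4 + (287 + 137) = -4 + 424 = 420)
c(l) = 1 - 183/l (c(l) = -183/l + 1 = 1 - 183/l)
(-397137 + 201187)*(c(Q) + S) = (-397137 + 201187)*((-183 + 420)/420 - 19527066171/52027574257) = -195950*((1/420)*237 - 19527066171/52027574257) = -195950*(79/140 - 19527066171/52027574257) = -195950*1376389102363/7283860395980 = -26970344460802985/728386039598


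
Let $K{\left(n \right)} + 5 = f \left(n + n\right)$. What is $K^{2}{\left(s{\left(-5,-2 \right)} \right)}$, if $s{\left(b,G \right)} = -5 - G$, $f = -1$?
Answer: $1$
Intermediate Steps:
$K{\left(n \right)} = -5 - 2 n$ ($K{\left(n \right)} = -5 - \left(n + n\right) = -5 - 2 n$)
$K^{2}{\left(s{\left(-5,-2 \right)} \right)} = \left(-5 - 2 \left(-5 - -2\right)\right)^{2} = \left(-5 - 2 \left(-5 + 2\right)\right)^{2} = \left(-5 - -6\right)^{2} = \left(-5 + 6\right)^{2} = 1^{2} = 1$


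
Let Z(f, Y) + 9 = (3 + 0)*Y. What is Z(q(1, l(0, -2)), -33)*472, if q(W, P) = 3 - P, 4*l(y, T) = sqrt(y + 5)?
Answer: -50976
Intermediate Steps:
l(y, T) = sqrt(5 + y)/4 (l(y, T) = sqrt(y + 5)/4 = sqrt(5 + y)/4)
Z(f, Y) = -9 + 3*Y (Z(f, Y) = -9 + (3 + 0)*Y = -9 + 3*Y)
Z(q(1, l(0, -2)), -33)*472 = (-9 + 3*(-33))*472 = (-9 - 99)*472 = -108*472 = -50976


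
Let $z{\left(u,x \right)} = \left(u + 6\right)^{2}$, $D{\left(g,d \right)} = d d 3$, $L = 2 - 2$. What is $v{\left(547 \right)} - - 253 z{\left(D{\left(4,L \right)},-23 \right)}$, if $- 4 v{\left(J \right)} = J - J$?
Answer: $9108$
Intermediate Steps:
$L = 0$
$D{\left(g,d \right)} = 3 d^{2}$ ($D{\left(g,d \right)} = d^{2} \cdot 3 = 3 d^{2}$)
$z{\left(u,x \right)} = \left(6 + u\right)^{2}$
$v{\left(J \right)} = 0$ ($v{\left(J \right)} = - \frac{J - J}{4} = \left(- \frac{1}{4}\right) 0 = 0$)
$v{\left(547 \right)} - - 253 z{\left(D{\left(4,L \right)},-23 \right)} = 0 - - 253 \left(6 + 3 \cdot 0^{2}\right)^{2} = 0 - - 253 \left(6 + 3 \cdot 0\right)^{2} = 0 - - 253 \left(6 + 0\right)^{2} = 0 - - 253 \cdot 6^{2} = 0 - \left(-253\right) 36 = 0 - -9108 = 0 + 9108 = 9108$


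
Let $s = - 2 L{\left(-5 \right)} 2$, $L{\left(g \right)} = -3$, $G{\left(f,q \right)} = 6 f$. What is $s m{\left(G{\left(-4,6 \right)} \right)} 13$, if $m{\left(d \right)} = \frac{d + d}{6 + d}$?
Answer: $416$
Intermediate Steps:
$m{\left(d \right)} = \frac{2 d}{6 + d}$
$s = 12$ ($s = \left(-2\right) \left(-3\right) 2 = 6 \cdot 2 = 12$)
$s m{\left(G{\left(-4,6 \right)} \right)} 13 = 12 \frac{2 \cdot 6 \left(-4\right)}{6 + 6 \left(-4\right)} 13 = 12 \cdot 2 \left(-24\right) \frac{1}{6 - 24} \cdot 13 = 12 \cdot 2 \left(-24\right) \frac{1}{-18} \cdot 13 = 12 \cdot 2 \left(-24\right) \left(- \frac{1}{18}\right) 13 = 12 \cdot \frac{8}{3} \cdot 13 = 32 \cdot 13 = 416$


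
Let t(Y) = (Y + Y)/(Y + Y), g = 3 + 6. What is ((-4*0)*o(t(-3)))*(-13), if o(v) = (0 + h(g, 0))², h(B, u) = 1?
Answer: 0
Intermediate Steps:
g = 9
t(Y) = 1 (t(Y) = (2*Y)/((2*Y)) = (2*Y)*(1/(2*Y)) = 1)
o(v) = 1 (o(v) = (0 + 1)² = 1² = 1)
((-4*0)*o(t(-3)))*(-13) = (-4*0*1)*(-13) = (0*1)*(-13) = 0*(-13) = 0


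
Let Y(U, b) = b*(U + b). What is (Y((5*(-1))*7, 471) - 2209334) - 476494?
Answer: -2480472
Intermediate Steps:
(Y((5*(-1))*7, 471) - 2209334) - 476494 = (471*((5*(-1))*7 + 471) - 2209334) - 476494 = (471*(-5*7 + 471) - 2209334) - 476494 = (471*(-35 + 471) - 2209334) - 476494 = (471*436 - 2209334) - 476494 = (205356 - 2209334) - 476494 = -2003978 - 476494 = -2480472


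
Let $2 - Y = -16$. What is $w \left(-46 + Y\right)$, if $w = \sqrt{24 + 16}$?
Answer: $- 56 \sqrt{10} \approx -177.09$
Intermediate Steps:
$Y = 18$ ($Y = 2 - -16 = 2 + 16 = 18$)
$w = 2 \sqrt{10}$ ($w = \sqrt{40} = 2 \sqrt{10} \approx 6.3246$)
$w \left(-46 + Y\right) = 2 \sqrt{10} \left(-46 + 18\right) = 2 \sqrt{10} \left(-28\right) = - 56 \sqrt{10}$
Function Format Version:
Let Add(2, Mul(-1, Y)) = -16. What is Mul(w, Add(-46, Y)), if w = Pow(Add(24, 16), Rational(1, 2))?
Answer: Mul(-56, Pow(10, Rational(1, 2))) ≈ -177.09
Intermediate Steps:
Y = 18 (Y = Add(2, Mul(-1, -16)) = Add(2, 16) = 18)
w = Mul(2, Pow(10, Rational(1, 2))) (w = Pow(40, Rational(1, 2)) = Mul(2, Pow(10, Rational(1, 2))) ≈ 6.3246)
Mul(w, Add(-46, Y)) = Mul(Mul(2, Pow(10, Rational(1, 2))), Add(-46, 18)) = Mul(Mul(2, Pow(10, Rational(1, 2))), -28) = Mul(-56, Pow(10, Rational(1, 2)))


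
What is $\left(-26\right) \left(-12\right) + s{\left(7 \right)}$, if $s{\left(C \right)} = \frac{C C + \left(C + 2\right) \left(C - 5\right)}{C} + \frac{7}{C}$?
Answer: $\frac{2258}{7} \approx 322.57$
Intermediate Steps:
$s{\left(C \right)} = \frac{7}{C} + \frac{C^{2} + \left(-5 + C\right) \left(2 + C\right)}{C}$ ($s{\left(C \right)} = \frac{C^{2} + \left(2 + C\right) \left(-5 + C\right)}{C} + \frac{7}{C} = \frac{C^{2} + \left(-5 + C\right) \left(2 + C\right)}{C} + \frac{7}{C} = \frac{7}{C} + \frac{C^{2} + \left(-5 + C\right) \left(2 + C\right)}{C}$)
$\left(-26\right) \left(-12\right) + s{\left(7 \right)} = \left(-26\right) \left(-12\right) - \left(-11 + \frac{3}{7}\right) = 312 - - \frac{74}{7} = 312 + \frac{74}{7} = \frac{2258}{7}$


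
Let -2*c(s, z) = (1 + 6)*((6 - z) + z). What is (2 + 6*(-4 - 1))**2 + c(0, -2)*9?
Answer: 595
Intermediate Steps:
c(s, z) = -21 (c(s, z) = -(1 + 6)*((6 - z) + z)/2 = -7*6/2 = -1/2*42 = -21)
(2 + 6*(-4 - 1))**2 + c(0, -2)*9 = (2 + 6*(-4 - 1))**2 - 21*9 = (2 + 6*(-5))**2 - 189 = (2 - 30)**2 - 189 = (-28)**2 - 189 = 784 - 189 = 595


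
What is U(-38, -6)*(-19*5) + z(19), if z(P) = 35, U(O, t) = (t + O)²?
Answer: -183885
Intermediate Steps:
U(O, t) = (O + t)²
U(-38, -6)*(-19*5) + z(19) = (-38 - 6)²*(-19*5) + 35 = (-44)²*(-95) + 35 = 1936*(-95) + 35 = -183920 + 35 = -183885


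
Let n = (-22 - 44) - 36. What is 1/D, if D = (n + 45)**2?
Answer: 1/3249 ≈ 0.00030779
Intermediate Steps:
n = -102 (n = -66 - 36 = -102)
D = 3249 (D = (-102 + 45)**2 = (-57)**2 = 3249)
1/D = 1/3249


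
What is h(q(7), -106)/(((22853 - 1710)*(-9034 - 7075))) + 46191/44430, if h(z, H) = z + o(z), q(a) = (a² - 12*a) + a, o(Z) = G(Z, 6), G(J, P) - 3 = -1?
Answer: 5244104447099/5044176213470 ≈ 1.0396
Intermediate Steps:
G(J, P) = 2 (G(J, P) = 3 - 1 = 2)
o(Z) = 2
q(a) = a² - 11*a
h(z, H) = 2 + z (h(z, H) = z + 2 = 2 + z)
h(q(7), -106)/(((22853 - 1710)*(-9034 - 7075))) + 46191/44430 = (2 + 7*(-11 + 7))/(((22853 - 1710)*(-9034 - 7075))) + 46191/44430 = (2 + 7*(-4))/((21143*(-16109))) + 46191*(1/44430) = (2 - 28)/(-340592587) + 15397/14810 = -26*(-1/340592587) + 15397/14810 = 26/340592587 + 15397/14810 = 5244104447099/5044176213470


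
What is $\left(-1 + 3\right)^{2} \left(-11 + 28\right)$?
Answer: $68$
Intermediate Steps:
$\left(-1 + 3\right)^{2} \left(-11 + 28\right) = 2^{2} \cdot 17 = 4 \cdot 17 = 68$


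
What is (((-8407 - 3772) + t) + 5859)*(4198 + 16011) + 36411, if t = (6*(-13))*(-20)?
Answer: -96158429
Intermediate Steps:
t = 1560 (t = -78*(-20) = 1560)
(((-8407 - 3772) + t) + 5859)*(4198 + 16011) + 36411 = (((-8407 - 3772) + 1560) + 5859)*(4198 + 16011) + 36411 = ((-12179 + 1560) + 5859)*20209 + 36411 = (-10619 + 5859)*20209 + 36411 = -4760*20209 + 36411 = -96194840 + 36411 = -96158429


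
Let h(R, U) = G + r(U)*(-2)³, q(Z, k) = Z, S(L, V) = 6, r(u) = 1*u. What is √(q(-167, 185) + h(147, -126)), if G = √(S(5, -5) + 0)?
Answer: √(841 + √6) ≈ 29.042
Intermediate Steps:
r(u) = u
G = √6 (G = √(6 + 0) = √6 ≈ 2.4495)
h(R, U) = √6 - 8*U (h(R, U) = √6 + U*(-2)³ = √6 + U*(-8) = √6 - 8*U)
√(q(-167, 185) + h(147, -126)) = √(-167 + (√6 - 8*(-126))) = √(-167 + (√6 + 1008)) = √(-167 + (1008 + √6)) = √(841 + √6)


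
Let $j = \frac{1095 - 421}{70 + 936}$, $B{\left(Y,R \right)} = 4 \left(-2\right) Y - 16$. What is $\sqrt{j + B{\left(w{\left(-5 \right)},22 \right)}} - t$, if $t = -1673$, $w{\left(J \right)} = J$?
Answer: $1673 + \frac{\sqrt{6241727}}{503} \approx 1678.0$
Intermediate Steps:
$B{\left(Y,R \right)} = -16 - 8 Y$ ($B{\left(Y,R \right)} = - 8 Y - 16 = -16 - 8 Y$)
$j = \frac{337}{503}$ ($j = \frac{674}{1006} = 674 \cdot \frac{1}{1006} = \frac{337}{503} \approx 0.66998$)
$\sqrt{j + B{\left(w{\left(-5 \right)},22 \right)}} - t = \sqrt{\frac{337}{503} - -24} - -1673 = \sqrt{\frac{337}{503} + \left(-16 + 40\right)} + 1673 = \sqrt{\frac{337}{503} + 24} + 1673 = \sqrt{\frac{12409}{503}} + 1673 = \frac{\sqrt{6241727}}{503} + 1673 = 1673 + \frac{\sqrt{6241727}}{503}$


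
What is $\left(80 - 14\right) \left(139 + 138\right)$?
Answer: $18282$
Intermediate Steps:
$\left(80 - 14\right) \left(139 + 138\right) = 66 \cdot 277 = 18282$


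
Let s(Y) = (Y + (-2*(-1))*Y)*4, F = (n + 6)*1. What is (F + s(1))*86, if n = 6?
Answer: 2064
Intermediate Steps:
F = 12 (F = (6 + 6)*1 = 12*1 = 12)
s(Y) = 12*Y (s(Y) = (Y + 2*Y)*4 = (3*Y)*4 = 12*Y)
(F + s(1))*86 = (12 + 12*1)*86 = (12 + 12)*86 = 24*86 = 2064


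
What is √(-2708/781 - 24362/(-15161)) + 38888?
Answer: 38888 + I*√260842833126106/11840741 ≈ 38888.0 + 1.364*I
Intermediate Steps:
√(-2708/781 - 24362/(-15161)) + 38888 = √(-2708*1/781 - 24362*(-1/15161)) + 38888 = √(-2708/781 + 24362/15161) + 38888 = √(-22029266/11840741) + 38888 = I*√260842833126106/11840741 + 38888 = 38888 + I*√260842833126106/11840741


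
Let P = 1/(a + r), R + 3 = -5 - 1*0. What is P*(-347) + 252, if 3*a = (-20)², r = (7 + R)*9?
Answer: 92955/373 ≈ 249.21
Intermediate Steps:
R = -8 (R = -3 + (-5 - 1*0) = -3 + (-5 + 0) = -3 - 5 = -8)
r = -9 (r = (7 - 8)*9 = -1*9 = -9)
a = 400/3 (a = (⅓)*(-20)² = (⅓)*400 = 400/3 ≈ 133.33)
P = 3/373 (P = 1/(400/3 - 9) = 1/(373/3) = 3/373 ≈ 0.0080429)
P*(-347) + 252 = (3/373)*(-347) + 252 = -1041/373 + 252 = 92955/373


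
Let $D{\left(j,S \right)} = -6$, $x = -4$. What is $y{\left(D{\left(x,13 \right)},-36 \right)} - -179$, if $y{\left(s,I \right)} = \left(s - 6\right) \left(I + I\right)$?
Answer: $1043$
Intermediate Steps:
$y{\left(s,I \right)} = 2 I \left(-6 + s\right)$ ($y{\left(s,I \right)} = \left(-6 + s\right) 2 I = 2 I \left(-6 + s\right)$)
$y{\left(D{\left(x,13 \right)},-36 \right)} - -179 = 2 \left(-36\right) \left(-6 - 6\right) - -179 = 2 \left(-36\right) \left(-12\right) + \left(-46 + 225\right) = 864 + 179 = 1043$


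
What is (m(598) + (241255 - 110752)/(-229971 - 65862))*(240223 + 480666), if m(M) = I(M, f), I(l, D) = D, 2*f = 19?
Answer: 1287945333623/197222 ≈ 6.5304e+6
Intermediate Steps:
f = 19/2 (f = (1/2)*19 = 19/2 ≈ 9.5000)
m(M) = 19/2
(m(598) + (241255 - 110752)/(-229971 - 65862))*(240223 + 480666) = (19/2 + (241255 - 110752)/(-229971 - 65862))*(240223 + 480666) = (19/2 + 130503/(-295833))*720889 = (19/2 + 130503*(-1/295833))*720889 = (19/2 - 43501/98611)*720889 = (1786607/197222)*720889 = 1287945333623/197222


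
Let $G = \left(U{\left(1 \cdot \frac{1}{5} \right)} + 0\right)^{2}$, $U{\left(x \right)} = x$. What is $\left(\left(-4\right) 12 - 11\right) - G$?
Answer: $- \frac{1476}{25} \approx -59.04$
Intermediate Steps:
$G = \frac{1}{25}$ ($G = \left(1 \cdot \frac{1}{5} + 0\right)^{2} = \left(\frac{1}{5} + 0\right)^{2} = \left(\frac{1}{5}\right)^{2} = \frac{1}{25} \approx 0.04$)
$\left(\left(-4\right) 12 - 11\right) - G = \left(\left(-4\right) 12 - 11\right) - \frac{1}{25} = \left(-48 - 11\right) - \frac{1}{25} = -59 - \frac{1}{25} = - \frac{1476}{25}$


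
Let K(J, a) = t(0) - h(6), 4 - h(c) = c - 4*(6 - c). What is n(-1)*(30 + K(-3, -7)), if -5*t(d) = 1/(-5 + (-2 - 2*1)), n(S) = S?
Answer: -1441/45 ≈ -32.022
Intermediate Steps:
t(d) = 1/45 (t(d) = -1/(5*(-5 + (-2 - 2*1))) = -1/(5*(-5 + (-2 - 2))) = -1/(5*(-5 - 4)) = -⅕/(-9) = -⅕*(-⅑) = 1/45)
h(c) = 28 - 5*c (h(c) = 4 - (c - 4*(6 - c)) = 4 - (c + (-24 + 4*c)) = 4 - (-24 + 5*c) = 4 + (24 - 5*c) = 28 - 5*c)
K(J, a) = 91/45 (K(J, a) = 1/45 - (28 - 5*6) = 1/45 - (28 - 30) = 1/45 - 1*(-2) = 1/45 + 2 = 91/45)
n(-1)*(30 + K(-3, -7)) = -(30 + 91/45) = -1*1441/45 = -1441/45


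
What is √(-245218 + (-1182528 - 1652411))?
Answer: I*√3080157 ≈ 1755.0*I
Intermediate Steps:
√(-245218 + (-1182528 - 1652411)) = √(-245218 - 2834939) = √(-3080157) = I*√3080157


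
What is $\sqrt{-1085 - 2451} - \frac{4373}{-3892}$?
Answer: $\frac{4373}{3892} + 4 i \sqrt{221} \approx 1.1236 + 59.464 i$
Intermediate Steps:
$\sqrt{-1085 - 2451} - \frac{4373}{-3892} = \sqrt{-3536} - - \frac{4373}{3892} = 4 i \sqrt{221} + \frac{4373}{3892} = \frac{4373}{3892} + 4 i \sqrt{221}$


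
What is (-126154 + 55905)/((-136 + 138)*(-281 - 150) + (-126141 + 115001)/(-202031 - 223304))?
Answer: 5975871683/73325526 ≈ 81.498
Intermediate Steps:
(-126154 + 55905)/((-136 + 138)*(-281 - 150) + (-126141 + 115001)/(-202031 - 223304)) = -70249/(2*(-431) - 11140/(-425335)) = -70249/(-862 - 11140*(-1/425335)) = -70249/(-862 + 2228/85067) = -70249/(-73325526/85067) = -70249*(-85067/73325526) = 5975871683/73325526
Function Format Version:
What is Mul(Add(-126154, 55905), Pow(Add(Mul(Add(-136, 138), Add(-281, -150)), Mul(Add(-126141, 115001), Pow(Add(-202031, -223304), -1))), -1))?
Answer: Rational(5975871683, 73325526) ≈ 81.498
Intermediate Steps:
Mul(Add(-126154, 55905), Pow(Add(Mul(Add(-136, 138), Add(-281, -150)), Mul(Add(-126141, 115001), Pow(Add(-202031, -223304), -1))), -1)) = Mul(-70249, Pow(Add(Mul(2, -431), Mul(-11140, Pow(-425335, -1))), -1)) = Mul(-70249, Pow(Add(-862, Mul(-11140, Rational(-1, 425335))), -1)) = Mul(-70249, Pow(Add(-862, Rational(2228, 85067)), -1)) = Mul(-70249, Pow(Rational(-73325526, 85067), -1)) = Mul(-70249, Rational(-85067, 73325526)) = Rational(5975871683, 73325526)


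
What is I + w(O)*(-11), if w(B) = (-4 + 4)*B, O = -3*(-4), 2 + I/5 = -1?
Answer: -15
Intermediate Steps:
I = -15 (I = -10 + 5*(-1) = -10 - 5 = -15)
O = 12
w(B) = 0 (w(B) = 0*B = 0)
I + w(O)*(-11) = -15 + 0*(-11) = -15 + 0 = -15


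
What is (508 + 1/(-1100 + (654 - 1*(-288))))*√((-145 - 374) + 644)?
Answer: 401315*√5/158 ≈ 5679.5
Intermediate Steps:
(508 + 1/(-1100 + (654 - 1*(-288))))*√((-145 - 374) + 644) = (508 + 1/(-1100 + (654 + 288)))*√(-519 + 644) = (508 + 1/(-1100 + 942))*√125 = (508 + 1/(-158))*(5*√5) = (508 - 1/158)*(5*√5) = 80263*(5*√5)/158 = 401315*√5/158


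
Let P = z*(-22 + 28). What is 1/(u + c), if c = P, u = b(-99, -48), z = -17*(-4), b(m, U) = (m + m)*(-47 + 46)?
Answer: 1/606 ≈ 0.0016502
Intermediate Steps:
b(m, U) = -2*m (b(m, U) = (2*m)*(-1) = -2*m)
z = 68
P = 408 (P = 68*(-22 + 28) = 68*6 = 408)
u = 198 (u = -2*(-99) = 198)
c = 408
1/(u + c) = 1/(198 + 408) = 1/606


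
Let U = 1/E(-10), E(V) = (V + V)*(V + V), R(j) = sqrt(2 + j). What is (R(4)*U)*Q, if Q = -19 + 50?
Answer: 31*sqrt(6)/400 ≈ 0.18984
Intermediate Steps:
E(V) = 4*V**2 (E(V) = (2*V)*(2*V) = 4*V**2)
U = 1/400 (U = 1/(4*(-10)**2) = 1/(4*100) = 1/400 ≈ 0.0025000)
Q = 31
(R(4)*U)*Q = (sqrt(2 + 4)*(1/400))*31 = (sqrt(6)*(1/400))*31 = (sqrt(6)/400)*31 = 31*sqrt(6)/400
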